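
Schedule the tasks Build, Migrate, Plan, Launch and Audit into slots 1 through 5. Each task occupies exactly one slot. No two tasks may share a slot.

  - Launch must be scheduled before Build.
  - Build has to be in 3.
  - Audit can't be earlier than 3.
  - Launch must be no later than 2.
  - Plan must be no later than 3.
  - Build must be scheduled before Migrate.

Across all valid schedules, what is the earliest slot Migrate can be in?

4

Precedence pushes Migrate to at least 4.
Migrate at 4 is achievable: Migrate in 4, Launch in 1, Audit in 5, Build in 3, Plan in 2.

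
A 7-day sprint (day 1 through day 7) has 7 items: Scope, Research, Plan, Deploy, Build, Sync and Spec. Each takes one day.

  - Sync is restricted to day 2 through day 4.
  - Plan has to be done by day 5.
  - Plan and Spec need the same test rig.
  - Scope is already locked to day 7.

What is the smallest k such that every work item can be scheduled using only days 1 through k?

Scope can't be placed before day 7, so the schedule must run through at least day 7.
7 works (last occupied day: day 7): for example Spec=day 2; Scope=day 7; Build=day 1; Research=day 1; Sync=day 2; Plan=day 1; Deploy=day 1.

7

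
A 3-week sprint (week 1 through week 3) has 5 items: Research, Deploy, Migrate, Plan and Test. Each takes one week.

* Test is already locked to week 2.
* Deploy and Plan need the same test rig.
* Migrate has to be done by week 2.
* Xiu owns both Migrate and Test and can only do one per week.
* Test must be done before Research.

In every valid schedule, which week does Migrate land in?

week 1

Migrate's window is week 1–week 2.
Test is fixed at week 2, and Migrate can't share a week with Test.
So Migrate must be week 1.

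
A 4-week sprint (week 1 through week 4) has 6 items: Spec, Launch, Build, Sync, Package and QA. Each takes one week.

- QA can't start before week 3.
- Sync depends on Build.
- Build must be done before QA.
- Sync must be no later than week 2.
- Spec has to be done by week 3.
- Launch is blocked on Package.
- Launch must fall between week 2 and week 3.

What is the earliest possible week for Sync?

Precedence pushes Sync to at least week 2; Sync's own window allows nothing later than week 2.
Sync at week 2 is achievable: Launch=week 2, Sync=week 2, Build=week 1, Package=week 1, QA=week 3, Spec=week 1.

week 2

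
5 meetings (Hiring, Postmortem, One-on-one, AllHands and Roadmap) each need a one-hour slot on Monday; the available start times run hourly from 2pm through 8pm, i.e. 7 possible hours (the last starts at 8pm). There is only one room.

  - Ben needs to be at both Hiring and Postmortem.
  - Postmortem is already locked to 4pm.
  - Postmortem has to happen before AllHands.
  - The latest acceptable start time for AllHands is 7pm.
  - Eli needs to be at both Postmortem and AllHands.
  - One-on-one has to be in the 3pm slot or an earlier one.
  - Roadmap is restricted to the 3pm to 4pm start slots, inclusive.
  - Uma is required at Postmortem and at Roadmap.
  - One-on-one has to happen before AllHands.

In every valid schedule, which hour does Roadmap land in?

Roadmap's window is 3pm–4pm.
Postmortem is fixed at 4pm, and Roadmap can't share a hour with Postmortem.
So Roadmap must be 3pm.

3pm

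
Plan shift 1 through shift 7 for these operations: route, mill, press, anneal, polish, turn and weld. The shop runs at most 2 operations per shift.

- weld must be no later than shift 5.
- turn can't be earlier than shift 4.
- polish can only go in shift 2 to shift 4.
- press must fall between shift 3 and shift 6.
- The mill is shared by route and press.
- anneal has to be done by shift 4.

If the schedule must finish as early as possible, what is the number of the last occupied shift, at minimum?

4

With at most 2 per shift and 7 operations, at least 4 shifts are needed.
turn can't be placed before shift 4, so the schedule must run through at least shift 4.
4 works (last occupied shift: shift 4): for example route -> shift 1, turn -> shift 4, mill -> shift 1, polish -> shift 2, weld -> shift 3, anneal -> shift 2, press -> shift 3.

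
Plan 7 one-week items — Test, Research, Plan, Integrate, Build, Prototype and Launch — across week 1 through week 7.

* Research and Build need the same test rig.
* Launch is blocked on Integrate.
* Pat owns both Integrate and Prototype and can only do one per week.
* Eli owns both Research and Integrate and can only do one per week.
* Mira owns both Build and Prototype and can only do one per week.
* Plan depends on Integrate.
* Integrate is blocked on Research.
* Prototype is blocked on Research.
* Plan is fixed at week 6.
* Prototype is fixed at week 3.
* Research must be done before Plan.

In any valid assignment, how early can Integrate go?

Precedence pushes Integrate to at least week 2; downstream work caps Integrate at week 5.
Integrate at week 2 is achievable: Launch in week 3, Research in week 1, Test in week 1, Prototype in week 3, Plan in week 6, Build in week 2, Integrate in week 2.

week 2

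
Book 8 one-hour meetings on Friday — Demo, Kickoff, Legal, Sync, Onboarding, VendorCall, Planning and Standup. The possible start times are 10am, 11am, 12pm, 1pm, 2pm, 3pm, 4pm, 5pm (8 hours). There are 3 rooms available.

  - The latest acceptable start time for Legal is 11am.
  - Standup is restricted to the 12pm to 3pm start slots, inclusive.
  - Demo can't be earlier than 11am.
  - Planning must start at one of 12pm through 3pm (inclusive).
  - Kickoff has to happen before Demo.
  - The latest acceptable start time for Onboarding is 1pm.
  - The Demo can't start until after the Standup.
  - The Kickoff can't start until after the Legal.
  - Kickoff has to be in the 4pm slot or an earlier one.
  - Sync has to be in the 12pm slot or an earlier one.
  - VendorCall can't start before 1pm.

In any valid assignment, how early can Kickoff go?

Precedence pushes Kickoff to at least 11am; Kickoff's own window allows nothing later than 4pm.
Kickoff at 11am is achievable: Kickoff in 11am, Onboarding in 10am, Standup in 12pm, Planning in 12pm, Legal in 10am, VendorCall in 1pm, Sync in 10am, Demo in 1pm.

11am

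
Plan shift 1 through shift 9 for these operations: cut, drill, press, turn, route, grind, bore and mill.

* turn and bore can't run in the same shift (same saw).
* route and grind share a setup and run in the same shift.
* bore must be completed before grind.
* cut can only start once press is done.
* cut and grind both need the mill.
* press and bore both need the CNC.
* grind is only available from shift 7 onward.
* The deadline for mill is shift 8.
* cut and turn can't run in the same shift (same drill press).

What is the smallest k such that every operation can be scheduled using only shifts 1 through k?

The precedence chain requires at least 2 distinct shifts.
grind can't be placed before shift 7, so the schedule must run through at least shift 7.
7 works (last occupied shift: shift 7): for example turn=shift 1, mill=shift 1, press=shift 1, route=shift 7, drill=shift 1, bore=shift 2, cut=shift 2, grind=shift 7.

7 shifts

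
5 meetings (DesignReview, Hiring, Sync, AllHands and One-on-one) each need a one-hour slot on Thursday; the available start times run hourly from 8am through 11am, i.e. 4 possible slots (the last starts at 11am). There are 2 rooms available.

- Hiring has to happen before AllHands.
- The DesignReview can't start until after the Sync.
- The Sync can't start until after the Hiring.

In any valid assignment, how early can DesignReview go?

10am

Precedence pushes DesignReview to at least 10am.
DesignReview at 10am is achievable: AllHands -> 9am; DesignReview -> 10am; Hiring -> 8am; One-on-one -> 8am; Sync -> 9am.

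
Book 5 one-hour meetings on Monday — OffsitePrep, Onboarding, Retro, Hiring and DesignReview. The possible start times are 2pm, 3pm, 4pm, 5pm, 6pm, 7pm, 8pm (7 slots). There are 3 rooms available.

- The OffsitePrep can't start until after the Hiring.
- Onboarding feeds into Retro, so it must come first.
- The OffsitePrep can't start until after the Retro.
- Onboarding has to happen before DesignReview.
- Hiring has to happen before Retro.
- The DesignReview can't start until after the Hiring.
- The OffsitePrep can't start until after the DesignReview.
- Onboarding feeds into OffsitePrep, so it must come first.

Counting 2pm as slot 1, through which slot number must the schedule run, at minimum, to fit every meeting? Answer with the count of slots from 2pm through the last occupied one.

The precedence chain requires at least 3 distinct slots.
With at most 3 per slot and 5 meetings, at least 2 slots are needed.
3 works (last occupied slot: 4pm): for example Hiring in 2pm; Retro in 3pm; OffsitePrep in 4pm; Onboarding in 2pm; DesignReview in 3pm.

3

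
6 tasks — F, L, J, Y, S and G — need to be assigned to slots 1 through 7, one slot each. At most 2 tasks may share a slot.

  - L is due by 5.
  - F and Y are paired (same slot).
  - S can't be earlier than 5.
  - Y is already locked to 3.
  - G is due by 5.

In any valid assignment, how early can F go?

3

F must be in the same slot as Y, which can't be before 3, so F is at least 3; F must be in the same slot as Y, which can't be after 3, so F is at most 3.
F at 3 is achievable: S=5, G=1, Y=3, F=3, J=2, L=1.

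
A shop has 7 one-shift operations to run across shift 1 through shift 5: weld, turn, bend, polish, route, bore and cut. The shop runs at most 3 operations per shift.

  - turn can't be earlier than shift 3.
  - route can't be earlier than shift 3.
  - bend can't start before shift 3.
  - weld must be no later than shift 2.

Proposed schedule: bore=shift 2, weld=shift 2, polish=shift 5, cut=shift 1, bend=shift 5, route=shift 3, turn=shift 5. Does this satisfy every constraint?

Yes, all constraints hold

The shop runs at most 3 operations per shift — holds.
weld must be no later than shift 2 — holds.
route can't be earlier than shift 3 — holds.
turn can't be earlier than shift 3 — holds.
bend can't start before shift 3 — holds.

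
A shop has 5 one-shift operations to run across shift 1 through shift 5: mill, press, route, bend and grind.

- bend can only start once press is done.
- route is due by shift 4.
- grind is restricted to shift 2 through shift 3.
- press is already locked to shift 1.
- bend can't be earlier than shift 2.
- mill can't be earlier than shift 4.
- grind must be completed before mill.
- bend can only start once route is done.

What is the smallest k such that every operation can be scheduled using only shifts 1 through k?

The precedence chain requires at least 2 distinct shifts.
mill can't be placed before shift 4, so the schedule must run through at least shift 4.
4 works (last occupied shift: shift 4): for example mill -> shift 4, press -> shift 1, route -> shift 1, grind -> shift 2, bend -> shift 2.

4 shifts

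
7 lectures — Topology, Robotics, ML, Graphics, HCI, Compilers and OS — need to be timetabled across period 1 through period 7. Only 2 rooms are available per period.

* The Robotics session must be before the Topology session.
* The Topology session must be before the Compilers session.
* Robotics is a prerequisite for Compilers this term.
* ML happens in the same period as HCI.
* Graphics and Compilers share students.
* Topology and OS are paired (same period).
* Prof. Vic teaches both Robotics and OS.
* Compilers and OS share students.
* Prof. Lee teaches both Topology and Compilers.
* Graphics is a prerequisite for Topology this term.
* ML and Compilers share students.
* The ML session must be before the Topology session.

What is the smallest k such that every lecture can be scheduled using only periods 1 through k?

4 periods

The precedence chain requires at least 3 distinct periods.
With at most 2 per period and 7 lectures, at least 4 periods are needed.
4 works (last occupied period: period 4): for example Topology -> period 3; ML -> period 2; Compilers -> period 4; Graphics -> period 1; HCI -> period 2; OS -> period 3; Robotics -> period 1.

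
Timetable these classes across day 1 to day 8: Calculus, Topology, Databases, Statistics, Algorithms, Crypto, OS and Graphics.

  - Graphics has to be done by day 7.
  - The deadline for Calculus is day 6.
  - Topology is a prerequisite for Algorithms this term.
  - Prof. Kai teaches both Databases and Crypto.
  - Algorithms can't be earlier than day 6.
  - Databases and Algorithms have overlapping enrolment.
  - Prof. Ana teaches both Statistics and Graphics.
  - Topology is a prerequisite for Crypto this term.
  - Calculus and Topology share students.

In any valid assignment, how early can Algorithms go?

Algorithms is available from day 6.
Algorithms at day 6 is achievable: Crypto in day 3; Databases in day 1; Topology in day 2; Statistics in day 2; Calculus in day 1; OS in day 1; Algorithms in day 6; Graphics in day 1.

day 6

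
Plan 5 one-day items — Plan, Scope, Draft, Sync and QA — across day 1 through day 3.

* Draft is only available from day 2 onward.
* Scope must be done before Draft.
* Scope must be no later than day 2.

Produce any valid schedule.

Plan=day 1, QA=day 1, Scope=day 1, Draft=day 2, Sync=day 1

Checking: Scope(day 1) before Draft(day 2); Draft=day 2 in [day 2,day 3]; Scope=day 1 in [day 1,day 2].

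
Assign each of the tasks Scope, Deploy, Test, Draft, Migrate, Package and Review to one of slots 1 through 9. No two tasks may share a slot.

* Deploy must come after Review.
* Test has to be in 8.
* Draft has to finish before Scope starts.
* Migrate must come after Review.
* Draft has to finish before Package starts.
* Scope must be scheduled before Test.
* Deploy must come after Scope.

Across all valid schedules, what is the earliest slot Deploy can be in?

Precedence pushes Deploy to at least 3.
Deploy at 4 is achievable: Test -> 8, Draft -> 1, Review -> 3, Package -> 6, Deploy -> 4, Migrate -> 5, Scope -> 2.
Nothing earlier works — the capacity limit rule out every slot before 4.

4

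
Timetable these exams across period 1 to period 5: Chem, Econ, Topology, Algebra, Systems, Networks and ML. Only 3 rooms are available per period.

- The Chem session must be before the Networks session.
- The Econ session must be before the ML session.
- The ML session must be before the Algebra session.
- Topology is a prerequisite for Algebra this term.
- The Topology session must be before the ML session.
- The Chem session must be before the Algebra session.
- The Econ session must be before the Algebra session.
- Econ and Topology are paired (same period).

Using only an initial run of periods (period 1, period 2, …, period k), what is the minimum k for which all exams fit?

3 periods

The precedence chain requires at least 3 distinct periods.
With at most 3 per period and 7 exams, at least 3 periods are needed.
3 works (last occupied period: period 3): for example Chem in period 1, Algebra in period 3, Networks in period 2, Topology in period 1, Systems in period 2, ML in period 2, Econ in period 1.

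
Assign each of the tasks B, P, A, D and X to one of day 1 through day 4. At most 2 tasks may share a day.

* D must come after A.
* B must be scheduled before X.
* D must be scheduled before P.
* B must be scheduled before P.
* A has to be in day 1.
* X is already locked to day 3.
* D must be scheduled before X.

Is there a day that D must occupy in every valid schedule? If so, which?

day 2

A is fixed at day 1 and must come before D, so D is at least day 2.
X is fixed at day 3 and must come after D, so D is at most day 2.
So D must be day 2.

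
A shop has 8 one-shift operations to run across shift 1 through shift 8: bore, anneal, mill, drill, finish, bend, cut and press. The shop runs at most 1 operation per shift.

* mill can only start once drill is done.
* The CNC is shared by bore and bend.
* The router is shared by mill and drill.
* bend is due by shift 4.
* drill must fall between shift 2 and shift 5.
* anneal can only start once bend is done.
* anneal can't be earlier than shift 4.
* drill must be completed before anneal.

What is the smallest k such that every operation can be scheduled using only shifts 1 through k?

8

The precedence chain requires at least 2 distinct shifts.
With at most 1 per shift and 8 operations, at least 8 shifts are needed.
anneal can't be placed before shift 4, so the schedule must run through at least shift 4.
8 works (last occupied shift: shift 8): for example drill in shift 2; anneal in shift 4; finish in shift 6; bend in shift 1; bore in shift 5; press in shift 8; mill in shift 3; cut in shift 7.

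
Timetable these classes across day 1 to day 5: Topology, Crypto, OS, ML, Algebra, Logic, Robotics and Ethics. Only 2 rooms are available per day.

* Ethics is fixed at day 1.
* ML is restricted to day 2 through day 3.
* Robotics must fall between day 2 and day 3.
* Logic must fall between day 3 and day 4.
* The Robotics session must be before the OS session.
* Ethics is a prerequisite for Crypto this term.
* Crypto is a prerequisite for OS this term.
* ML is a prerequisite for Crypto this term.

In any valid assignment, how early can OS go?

day 4

Precedence pushes OS to at least day 4.
OS at day 4 is achievable: Crypto=day 3; Robotics=day 2; Logic=day 3; Algebra=day 4; OS=day 4; Topology=day 1; ML=day 2; Ethics=day 1.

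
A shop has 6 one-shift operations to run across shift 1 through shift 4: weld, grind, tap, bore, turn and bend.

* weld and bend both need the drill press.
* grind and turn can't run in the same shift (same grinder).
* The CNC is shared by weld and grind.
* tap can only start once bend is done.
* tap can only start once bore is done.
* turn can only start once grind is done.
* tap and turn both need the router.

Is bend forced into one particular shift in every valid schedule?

bend can be shift 1 (e.g. weld -> shift 2, bore -> shift 1, bend -> shift 1, tap -> shift 2, turn -> shift 3, grind -> shift 1) or shift 2 (e.g. tap in shift 3; weld in shift 3; turn in shift 2; grind in shift 1; bore in shift 1; bend in shift 2).

No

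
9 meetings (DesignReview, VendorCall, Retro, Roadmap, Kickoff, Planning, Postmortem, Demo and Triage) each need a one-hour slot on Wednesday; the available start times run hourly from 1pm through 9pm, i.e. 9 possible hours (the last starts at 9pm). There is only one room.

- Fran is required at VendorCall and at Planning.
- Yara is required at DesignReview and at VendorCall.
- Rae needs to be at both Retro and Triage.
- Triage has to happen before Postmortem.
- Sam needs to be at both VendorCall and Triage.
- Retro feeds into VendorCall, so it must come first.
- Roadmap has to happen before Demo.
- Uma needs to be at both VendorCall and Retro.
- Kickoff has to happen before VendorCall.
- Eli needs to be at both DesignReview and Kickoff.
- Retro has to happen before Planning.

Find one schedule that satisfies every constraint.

Kickoff -> 2pm; Postmortem -> 7pm; VendorCall -> 3pm; Triage -> 6pm; Demo -> 8pm; Retro -> 1pm; Roadmap -> 4pm; DesignReview -> 9pm; Planning -> 5pm

Checking: Roadmap(4pm) before Demo(8pm); Retro(1pm) before Planning(5pm); Triage(6pm) before Postmortem(7pm); Kickoff(2pm) before VendorCall(3pm); Retro(1pm) before VendorCall(3pm); VendorCall(3pm) != Planning(5pm); DesignReview(9pm) != VendorCall(3pm); VendorCall(3pm) != Triage(6pm); Retro(1pm) != Triage(6pm); VendorCall(3pm) != Retro(1pm); DesignReview(9pm) != Kickoff(2pm); max 1 per hour (cap 1).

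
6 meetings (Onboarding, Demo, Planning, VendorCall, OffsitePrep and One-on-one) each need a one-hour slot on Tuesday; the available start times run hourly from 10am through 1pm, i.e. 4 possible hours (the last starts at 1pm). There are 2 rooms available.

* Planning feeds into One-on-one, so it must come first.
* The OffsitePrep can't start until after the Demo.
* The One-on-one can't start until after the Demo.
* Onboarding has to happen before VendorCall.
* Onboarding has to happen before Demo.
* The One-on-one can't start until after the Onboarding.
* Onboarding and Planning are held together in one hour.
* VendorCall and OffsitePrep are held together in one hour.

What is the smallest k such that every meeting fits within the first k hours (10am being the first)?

The precedence chain requires at least 3 distinct hours.
With at most 2 per hour and 6 meetings, at least 3 hours are needed.
Could 3 hours be enough, i.e. nothing placed later than 12pm? No: One-on-one must come after Planning (at 10am or later) → {11am, 12pm}; VendorCall must come after Onboarding (at 10am or later) → {11am, 12pm}; Onboarding must come before VendorCall (at 12pm or earlier) → {10am, 11am}; OffsitePrep must come after Demo (at 10am or later) → {11am, 12pm}; Demo must come before OffsitePrep (at 12pm or earlier) → {10am, 11am}; Demo must come after Onboarding (at 10am or later) → {11am}; OffsitePrep must come after Demo (at 11am or later) → {12pm}; One-on-one must come after Demo (at 11am or later) → {12pm}; VendorCall must be in the same hour as OffsitePrep (in {12pm}) → {12pm}; that puts VendorCall, OffsitePrep and One-on-one all in 12pm — more than 2 per hour.
So 3 hours is not enough.
4 works (last occupied hour: 1pm): for example One-on-one in 12pm, Onboarding in 10am, Planning in 10am, VendorCall in 1pm, Demo in 11am, OffsitePrep in 1pm.

4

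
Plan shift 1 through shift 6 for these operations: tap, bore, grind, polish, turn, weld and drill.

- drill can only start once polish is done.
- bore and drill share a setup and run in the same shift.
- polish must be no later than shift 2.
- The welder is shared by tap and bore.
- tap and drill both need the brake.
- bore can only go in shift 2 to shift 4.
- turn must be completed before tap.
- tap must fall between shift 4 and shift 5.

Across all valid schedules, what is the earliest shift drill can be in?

shift 2

Precedence pushes drill to at least shift 2; drill must be in the same shift as bore, which can't be after shift 4, so drill is at most shift 4.
drill at shift 2 is achievable: grind -> shift 1, turn -> shift 1, weld -> shift 1, drill -> shift 2, bore -> shift 2, polish -> shift 1, tap -> shift 4.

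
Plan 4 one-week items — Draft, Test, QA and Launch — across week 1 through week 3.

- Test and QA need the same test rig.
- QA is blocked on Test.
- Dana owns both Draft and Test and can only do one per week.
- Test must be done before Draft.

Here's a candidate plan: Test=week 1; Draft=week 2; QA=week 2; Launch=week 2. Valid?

Test and QA need the same test rig — holds.
Test must be done before Draft — holds.
QA is blocked on Test — holds.
Dana owns both Draft and Test and can only do one per week — holds.

Yes, all constraints hold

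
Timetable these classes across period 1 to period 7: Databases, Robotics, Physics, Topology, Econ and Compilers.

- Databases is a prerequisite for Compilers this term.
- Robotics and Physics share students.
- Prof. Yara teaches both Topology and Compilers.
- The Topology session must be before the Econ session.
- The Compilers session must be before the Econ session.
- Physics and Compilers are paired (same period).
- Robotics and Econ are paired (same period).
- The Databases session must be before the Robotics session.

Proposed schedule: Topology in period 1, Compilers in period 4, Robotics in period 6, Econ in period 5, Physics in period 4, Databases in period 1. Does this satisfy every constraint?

No. Robotics and Econ are paired (same period) is not satisfied.

The Compilers session must be before the Econ session — holds.
Databases is a prerequisite for Compilers this term — holds.
The Databases session must be before the Robotics session — holds.
Robotics and Physics share students — holds.
Robotics and Econ are paired (same period) — violated.
Physics and Compilers are paired (same period) — holds.
Prof. Yara teaches both Topology and Compilers — holds.
The Topology session must be before the Econ session — holds.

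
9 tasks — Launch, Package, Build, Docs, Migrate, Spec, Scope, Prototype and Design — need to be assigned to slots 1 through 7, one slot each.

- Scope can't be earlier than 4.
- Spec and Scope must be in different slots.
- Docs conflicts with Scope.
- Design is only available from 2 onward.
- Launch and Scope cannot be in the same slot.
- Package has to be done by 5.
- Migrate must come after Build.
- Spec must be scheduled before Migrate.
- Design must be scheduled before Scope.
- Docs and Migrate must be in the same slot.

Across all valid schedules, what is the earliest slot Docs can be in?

Docs must be in the same slot as Migrate, which can't be before 2, so Docs is at least 2.
Docs at 2 is achievable: Package in 1; Prototype in 1; Migrate in 2; Launch in 1; Design in 2; Build in 1; Scope in 4; Spec in 1; Docs in 2.

2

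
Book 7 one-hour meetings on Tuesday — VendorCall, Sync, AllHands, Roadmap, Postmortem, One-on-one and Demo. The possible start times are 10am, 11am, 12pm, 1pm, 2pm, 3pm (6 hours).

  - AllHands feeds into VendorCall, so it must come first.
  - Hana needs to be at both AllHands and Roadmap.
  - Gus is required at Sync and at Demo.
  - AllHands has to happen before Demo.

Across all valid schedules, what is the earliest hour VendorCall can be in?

11am

Precedence pushes VendorCall to at least 11am.
VendorCall at 11am is achievable: Roadmap=11am, Sync=10am, Demo=11am, AllHands=10am, One-on-one=10am, Postmortem=10am, VendorCall=11am.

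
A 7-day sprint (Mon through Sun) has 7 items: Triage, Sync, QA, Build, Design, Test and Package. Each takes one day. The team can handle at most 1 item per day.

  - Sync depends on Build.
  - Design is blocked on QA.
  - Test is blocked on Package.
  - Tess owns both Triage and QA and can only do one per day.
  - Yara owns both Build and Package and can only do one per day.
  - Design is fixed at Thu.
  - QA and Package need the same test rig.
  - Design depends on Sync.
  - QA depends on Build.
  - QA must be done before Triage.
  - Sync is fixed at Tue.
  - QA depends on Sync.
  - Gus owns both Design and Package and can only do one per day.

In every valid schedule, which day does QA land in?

Wed

Sync is fixed at Tue and must come before QA, so QA is at least Wed.
Design is fixed at Thu and must come after QA, so QA is at most Wed.
So QA must be Wed.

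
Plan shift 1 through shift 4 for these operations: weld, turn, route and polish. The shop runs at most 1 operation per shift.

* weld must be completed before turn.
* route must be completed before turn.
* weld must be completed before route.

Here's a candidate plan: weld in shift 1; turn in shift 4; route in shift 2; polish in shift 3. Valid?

Yes, all constraints hold

weld must be completed before route — holds.
weld must be completed before turn — holds.
route must be completed before turn — holds.
The shop runs at most 1 operation per shift — holds.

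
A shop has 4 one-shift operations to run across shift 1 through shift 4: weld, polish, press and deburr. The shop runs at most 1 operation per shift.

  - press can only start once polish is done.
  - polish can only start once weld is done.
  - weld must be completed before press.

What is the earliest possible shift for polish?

Precedence pushes polish to at least shift 2; downstream work caps polish at shift 3.
polish at shift 2 is achievable: press in shift 3, polish in shift 2, deburr in shift 4, weld in shift 1.

shift 2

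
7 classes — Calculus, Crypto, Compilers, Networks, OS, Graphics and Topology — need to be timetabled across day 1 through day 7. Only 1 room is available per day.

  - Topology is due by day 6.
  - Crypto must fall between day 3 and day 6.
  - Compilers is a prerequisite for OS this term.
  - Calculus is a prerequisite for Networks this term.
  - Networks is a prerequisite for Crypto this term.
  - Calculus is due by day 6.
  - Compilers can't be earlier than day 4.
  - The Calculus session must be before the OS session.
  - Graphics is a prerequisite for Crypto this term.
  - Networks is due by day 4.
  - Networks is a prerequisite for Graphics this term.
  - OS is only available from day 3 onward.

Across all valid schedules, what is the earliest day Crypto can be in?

day 4

Crypto is available from day 3; precedence pushes Crypto to at least day 4; Crypto's own window allows nothing later than day 6.
Crypto at day 4 is achievable: Topology=day 6, Crypto=day 4, Networks=day 2, Graphics=day 3, Calculus=day 1, Compilers=day 5, OS=day 7.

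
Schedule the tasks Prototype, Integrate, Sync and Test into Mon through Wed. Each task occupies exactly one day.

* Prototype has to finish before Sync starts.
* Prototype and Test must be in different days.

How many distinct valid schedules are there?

18

Splitting on Prototype: it can be Mon (12), Tue (6). Listing each branch's schedules as (Integrate, Sync, Test):
Prototype=Mon: (Mon,Tue,Tue) (Mon,Tue,Wed) (Mon,Wed,Tue) (Mon,Wed,Wed) (Tue,Tue,Tue) (Tue,Tue,Wed) (Tue,Wed,Tue) (Tue,Wed,Wed) (Wed,Tue,Tue) (Wed,Tue,Wed) (Wed,Wed,Tue) (Wed,Wed,Wed) — 12.
Prototype=Tue: (Mon,Wed,Mon) (Mon,Wed,Wed) (Tue,Wed,Mon) (Tue,Wed,Wed) (Wed,Wed,Mon) (Wed,Wed,Wed) — 6.
Summing: 12 + 6 = 18.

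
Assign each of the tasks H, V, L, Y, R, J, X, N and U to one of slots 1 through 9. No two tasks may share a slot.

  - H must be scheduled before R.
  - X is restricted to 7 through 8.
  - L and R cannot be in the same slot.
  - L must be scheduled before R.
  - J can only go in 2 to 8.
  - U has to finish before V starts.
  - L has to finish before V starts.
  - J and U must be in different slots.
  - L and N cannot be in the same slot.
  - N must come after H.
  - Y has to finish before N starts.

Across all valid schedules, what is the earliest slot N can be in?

3

Precedence pushes N to at least 2.
N at 3 is achievable: X in 7, L in 5, H in 1, Y in 2, J in 4, V in 8, N in 3, R in 9, U in 6.
Nothing earlier works — the conflict and capacity constraints rule out every slot before 3.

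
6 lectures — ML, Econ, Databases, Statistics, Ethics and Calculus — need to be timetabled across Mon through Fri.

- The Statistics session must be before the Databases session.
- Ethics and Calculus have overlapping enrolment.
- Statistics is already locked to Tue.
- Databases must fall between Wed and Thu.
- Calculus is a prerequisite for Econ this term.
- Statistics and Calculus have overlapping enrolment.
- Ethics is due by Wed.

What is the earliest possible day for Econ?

Tue

Precedence pushes Econ to at least Tue.
Econ at Tue is achievable: ML=Mon, Statistics=Tue, Econ=Tue, Ethics=Tue, Calculus=Mon, Databases=Wed.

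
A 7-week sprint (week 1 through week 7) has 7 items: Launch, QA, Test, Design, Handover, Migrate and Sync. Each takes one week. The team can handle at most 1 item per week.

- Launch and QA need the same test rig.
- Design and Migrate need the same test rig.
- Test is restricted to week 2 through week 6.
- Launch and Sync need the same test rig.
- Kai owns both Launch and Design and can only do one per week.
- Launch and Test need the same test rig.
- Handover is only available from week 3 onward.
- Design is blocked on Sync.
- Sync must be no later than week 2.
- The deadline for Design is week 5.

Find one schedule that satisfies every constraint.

Test=week 3; Sync=week 1; Handover=week 4; Migrate=week 7; QA=week 6; Design=week 2; Launch=week 5

Checking: Sync(week 1) before Design(week 2); Design(week 2) != Migrate(week 7); Launch(week 5) != Design(week 2); Launch(week 5) != QA(week 6); Launch(week 5) != Test(week 3); Launch(week 5) != Sync(week 1); Sync=week 1 in [week 1,week 2]; Test=week 3 in [week 2,week 6]; Handover=week 4 in [week 3,week 7]; Design=week 2 in [week 1,week 5]; max 1 per week (cap 1).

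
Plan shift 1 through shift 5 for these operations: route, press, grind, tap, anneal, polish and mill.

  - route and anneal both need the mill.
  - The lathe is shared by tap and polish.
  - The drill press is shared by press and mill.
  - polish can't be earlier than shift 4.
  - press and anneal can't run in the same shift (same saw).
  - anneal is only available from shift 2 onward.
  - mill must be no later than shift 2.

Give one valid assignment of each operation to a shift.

grind=shift 1; mill=shift 1; tap=shift 1; anneal=shift 2; press=shift 3; polish=shift 4; route=shift 1

Checking: press(shift 3) != mill(shift 1); press(shift 3) != anneal(shift 2); tap(shift 1) != polish(shift 4); route(shift 1) != anneal(shift 2); anneal=shift 2 in [shift 2,shift 5]; mill=shift 1 in [shift 1,shift 2]; polish=shift 4 in [shift 4,shift 5].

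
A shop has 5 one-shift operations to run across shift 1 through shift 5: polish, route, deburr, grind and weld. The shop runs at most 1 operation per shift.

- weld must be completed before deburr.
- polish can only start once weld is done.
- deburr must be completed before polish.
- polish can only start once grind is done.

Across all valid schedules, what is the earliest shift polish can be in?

Precedence pushes polish to at least shift 3.
polish at shift 4 is achievable: deburr in shift 2; route in shift 5; grind in shift 3; polish in shift 4; weld in shift 1.
Nothing earlier works — the capacity limit rule out every shift before shift 4.

shift 4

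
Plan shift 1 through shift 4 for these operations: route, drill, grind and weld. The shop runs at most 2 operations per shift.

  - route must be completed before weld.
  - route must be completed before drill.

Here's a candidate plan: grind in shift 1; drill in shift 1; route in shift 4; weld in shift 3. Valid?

Invalid. route must be completed before drill.

The shop runs at most 2 operations per shift — holds.
route must be completed before drill — violated.
route must be completed before weld — violated.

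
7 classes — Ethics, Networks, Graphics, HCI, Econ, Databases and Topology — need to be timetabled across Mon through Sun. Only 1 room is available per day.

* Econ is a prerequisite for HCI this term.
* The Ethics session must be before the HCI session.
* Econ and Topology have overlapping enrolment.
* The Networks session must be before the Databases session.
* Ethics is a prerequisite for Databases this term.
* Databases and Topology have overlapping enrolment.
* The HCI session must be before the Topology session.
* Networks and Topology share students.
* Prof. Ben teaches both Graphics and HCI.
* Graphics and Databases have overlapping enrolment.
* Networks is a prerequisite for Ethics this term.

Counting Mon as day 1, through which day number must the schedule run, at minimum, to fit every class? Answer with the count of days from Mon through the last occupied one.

The precedence chain requires at least 4 distinct days.
With at most 1 per day and 7 classes, at least 7 days are needed.
7 works (last occupied day: Sun): for example Databases -> Fri, Topology -> Sat, Econ -> Wed, Networks -> Mon, Ethics -> Tue, Graphics -> Sun, HCI -> Thu.

7 days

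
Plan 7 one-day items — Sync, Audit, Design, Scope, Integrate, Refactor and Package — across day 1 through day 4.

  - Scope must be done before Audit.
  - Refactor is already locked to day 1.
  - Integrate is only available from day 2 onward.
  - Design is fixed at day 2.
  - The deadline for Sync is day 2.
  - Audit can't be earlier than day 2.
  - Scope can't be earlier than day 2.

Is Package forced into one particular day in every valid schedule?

No

Package can be day 1 (e.g. Integrate in day 2, Package in day 1, Audit in day 3, Scope in day 2, Refactor in day 1, Sync in day 1, Design in day 2) or day 2 (e.g. Scope=day 2, Sync=day 1, Audit=day 3, Package=day 2, Integrate=day 2, Refactor=day 1, Design=day 2).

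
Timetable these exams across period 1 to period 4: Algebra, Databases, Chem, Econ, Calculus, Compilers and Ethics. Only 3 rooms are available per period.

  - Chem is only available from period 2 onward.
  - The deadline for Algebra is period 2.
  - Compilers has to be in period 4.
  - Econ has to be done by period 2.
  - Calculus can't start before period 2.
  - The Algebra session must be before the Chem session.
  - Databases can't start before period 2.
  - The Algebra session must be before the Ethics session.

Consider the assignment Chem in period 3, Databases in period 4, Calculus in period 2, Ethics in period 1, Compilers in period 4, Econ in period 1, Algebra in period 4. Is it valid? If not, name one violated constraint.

Chem is only available from period 2 onward — holds.
Compilers has to be in period 4 — holds.
Calculus can't start before period 2 — holds.
The deadline for Algebra is period 2 — violated.
The Algebra session must be before the Ethics session — violated.
The Algebra session must be before the Chem session — violated.
Only 3 rooms are available per period — holds.
Databases can't start before period 2 — holds.
Econ has to be done by period 2 — holds.

Invalid. The Algebra session must be before the Ethics session.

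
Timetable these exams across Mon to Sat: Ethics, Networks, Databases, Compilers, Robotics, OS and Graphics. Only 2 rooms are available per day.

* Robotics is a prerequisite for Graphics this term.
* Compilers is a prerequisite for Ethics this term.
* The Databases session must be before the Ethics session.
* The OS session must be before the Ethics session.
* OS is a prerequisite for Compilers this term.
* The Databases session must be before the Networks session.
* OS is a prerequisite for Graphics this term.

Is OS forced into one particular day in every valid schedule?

No

OS can be Mon (e.g. OS -> Mon; Ethics -> Wed; Robotics -> Tue; Compilers -> Tue; Graphics -> Wed; Databases -> Mon; Networks -> Thu) or Tue (e.g. Networks in Tue, Graphics in Wed, Robotics in Mon, OS in Tue, Databases in Mon, Ethics in Thu, Compilers in Wed).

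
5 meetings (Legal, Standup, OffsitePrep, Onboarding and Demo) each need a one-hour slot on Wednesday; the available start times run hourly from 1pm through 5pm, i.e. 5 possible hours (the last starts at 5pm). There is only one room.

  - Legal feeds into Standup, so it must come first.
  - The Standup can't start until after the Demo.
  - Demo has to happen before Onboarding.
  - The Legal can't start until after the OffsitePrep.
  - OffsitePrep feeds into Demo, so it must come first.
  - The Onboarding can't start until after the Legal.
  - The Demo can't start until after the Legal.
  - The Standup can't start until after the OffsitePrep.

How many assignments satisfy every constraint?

Enumerating: Demo in 3pm; Standup in 4pm; Onboarding in 5pm; Legal in 2pm; OffsitePrep in 1pm | Standup in 5pm; Legal in 2pm; Demo in 3pm; Onboarding in 4pm; OffsitePrep in 1pm.

2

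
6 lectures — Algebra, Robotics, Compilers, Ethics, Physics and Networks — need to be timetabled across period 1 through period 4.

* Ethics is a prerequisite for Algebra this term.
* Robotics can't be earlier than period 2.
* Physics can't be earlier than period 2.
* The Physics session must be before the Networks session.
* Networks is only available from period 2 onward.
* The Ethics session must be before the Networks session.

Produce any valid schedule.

Networks=period 3; Physics=period 2; Robotics=period 2; Algebra=period 2; Ethics=period 1; Compilers=period 1

Checking: Physics(period 2) before Networks(period 3); Ethics(period 1) before Networks(period 3); Ethics(period 1) before Algebra(period 2); Networks=period 3 in [period 2,period 4]; Robotics=period 2 in [period 2,period 4]; Physics=period 2 in [period 2,period 4].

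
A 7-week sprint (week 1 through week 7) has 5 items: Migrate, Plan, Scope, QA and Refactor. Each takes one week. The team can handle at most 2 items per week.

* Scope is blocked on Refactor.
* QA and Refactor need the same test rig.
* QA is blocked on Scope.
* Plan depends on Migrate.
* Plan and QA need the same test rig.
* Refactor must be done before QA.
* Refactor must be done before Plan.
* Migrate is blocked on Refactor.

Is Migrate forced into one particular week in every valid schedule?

Migrate can be week 2 (e.g. Scope=week 2; Refactor=week 1; Plan=week 3; QA=week 4; Migrate=week 2) or week 3 (e.g. QA -> week 3, Plan -> week 4, Refactor -> week 1, Scope -> week 2, Migrate -> week 3).

No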